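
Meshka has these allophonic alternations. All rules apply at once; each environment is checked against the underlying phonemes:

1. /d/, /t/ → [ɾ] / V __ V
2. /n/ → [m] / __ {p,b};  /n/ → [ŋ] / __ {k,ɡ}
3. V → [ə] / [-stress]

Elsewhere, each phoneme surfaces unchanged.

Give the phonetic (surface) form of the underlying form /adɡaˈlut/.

/a/ (word-initial): in an unstressed syllable, so rule 3 applies → [ə].
/d/ (between /a/ and /ɡ/) is in the target of rule 1 but the environment (between two vowels) is not met → [d].
/ɡ/ (between /d/ and /a/) is unaffected → [ɡ].
/a/ (between /ɡ/ and /l/) occurs in an unstressed syllable → [ə] by rule 3.
/l/ stays [l].
/u/ (between /l/ and /t/) is in the target of rule 3 but the environment (in an unstressed syllable) is not met → [u].
/t/ — word-final; rule 1 does not apply here → [t].

[ədɡəˈlut]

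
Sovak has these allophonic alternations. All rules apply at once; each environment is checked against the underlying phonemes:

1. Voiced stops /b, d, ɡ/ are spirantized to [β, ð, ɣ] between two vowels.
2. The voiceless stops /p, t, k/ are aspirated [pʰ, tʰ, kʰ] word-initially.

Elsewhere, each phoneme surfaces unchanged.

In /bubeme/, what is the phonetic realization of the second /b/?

/b/ (between /u/ and /e/): between two vowels, so rule 1 applies → [β].

[β]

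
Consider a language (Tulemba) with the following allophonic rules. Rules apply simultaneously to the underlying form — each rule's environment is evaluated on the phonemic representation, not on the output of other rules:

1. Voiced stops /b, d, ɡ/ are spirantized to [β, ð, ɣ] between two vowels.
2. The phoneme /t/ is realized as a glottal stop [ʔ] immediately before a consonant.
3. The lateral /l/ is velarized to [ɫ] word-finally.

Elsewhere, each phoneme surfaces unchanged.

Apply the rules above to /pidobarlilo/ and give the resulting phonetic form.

[piðoβarlilo]

/d/ (between /i/ and /o/) occurs between two vowels → [ð] by rule 1.
/b/ (between /o/ and /a/) occurs between two vowels → [β] by rule 1.
/l/ (between /r/ and /i/) fails the environment for rule 3, so it stays [l].
/l/ (between /i/ and /o/) fails the environment for rule 3, so it stays [l].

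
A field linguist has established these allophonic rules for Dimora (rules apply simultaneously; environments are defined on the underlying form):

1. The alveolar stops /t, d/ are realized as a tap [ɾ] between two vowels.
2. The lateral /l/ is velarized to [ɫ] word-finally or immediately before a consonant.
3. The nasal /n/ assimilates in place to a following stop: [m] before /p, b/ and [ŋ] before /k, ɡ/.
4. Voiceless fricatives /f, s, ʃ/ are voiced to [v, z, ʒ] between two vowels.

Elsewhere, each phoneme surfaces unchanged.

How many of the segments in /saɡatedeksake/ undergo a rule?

2

Segments that undergo a rule: /t/ → [ɾ] (rule 1); /d/ → [ɾ] (rule 1).
All other segments surface unchanged.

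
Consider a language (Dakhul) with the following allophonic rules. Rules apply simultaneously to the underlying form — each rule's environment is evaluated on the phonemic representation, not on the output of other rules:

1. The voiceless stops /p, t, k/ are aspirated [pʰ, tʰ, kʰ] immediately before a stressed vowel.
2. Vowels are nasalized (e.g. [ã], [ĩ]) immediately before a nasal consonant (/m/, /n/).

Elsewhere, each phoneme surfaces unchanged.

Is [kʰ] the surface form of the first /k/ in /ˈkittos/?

Yes

/k/ — word-initial, immediately before a stressed vowel — surfaces as [kʰ] (rule 1).
The actual realization is [kʰ], which matches [kʰ].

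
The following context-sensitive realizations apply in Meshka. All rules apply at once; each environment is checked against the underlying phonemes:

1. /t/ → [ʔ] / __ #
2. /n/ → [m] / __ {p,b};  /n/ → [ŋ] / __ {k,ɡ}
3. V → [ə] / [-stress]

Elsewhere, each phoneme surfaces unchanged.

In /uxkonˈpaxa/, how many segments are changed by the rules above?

4

Segments that undergo a rule: /u/ → [ə] (rule 3); /o/ → [ə] (rule 3); /n/ → [m] (rule 2); /a/ → [ə] (rule 3).
All other segments surface unchanged.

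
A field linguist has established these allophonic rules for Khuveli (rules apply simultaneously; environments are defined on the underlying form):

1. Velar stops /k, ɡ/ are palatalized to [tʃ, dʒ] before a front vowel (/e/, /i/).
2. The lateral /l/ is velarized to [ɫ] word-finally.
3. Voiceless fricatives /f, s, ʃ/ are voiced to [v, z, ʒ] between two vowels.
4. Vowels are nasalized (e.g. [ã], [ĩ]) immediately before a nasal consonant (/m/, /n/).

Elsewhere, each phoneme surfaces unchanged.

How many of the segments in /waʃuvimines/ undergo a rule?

Segments that undergo a rule: /ʃ/ → [ʒ] (rule 3); /i/ → [ĩ] (rule 4); /i/ → [ĩ] (rule 4).
All other segments surface unchanged.

3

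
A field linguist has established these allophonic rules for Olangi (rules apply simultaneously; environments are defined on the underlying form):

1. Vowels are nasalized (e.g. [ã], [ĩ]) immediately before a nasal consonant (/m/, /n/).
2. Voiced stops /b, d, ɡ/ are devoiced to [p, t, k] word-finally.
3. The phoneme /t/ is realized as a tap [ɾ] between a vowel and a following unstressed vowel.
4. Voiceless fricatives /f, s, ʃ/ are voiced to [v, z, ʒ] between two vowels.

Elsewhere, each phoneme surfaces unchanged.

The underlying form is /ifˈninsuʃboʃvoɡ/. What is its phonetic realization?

/i/ (word-initial) is in the target of rule 1 but the environment (before a nasal consonant) is not met → [i].
/f/ (between /i/ and /n/) is in the target of rule 4 but the environment (between two vowels) is not met → [f].
/n/ (between /f/ and /i/): no rule targets it → [n].
/i/ — between /n/ and /n/, before a nasal consonant — surfaces as [ĩ] (rule 1).
/n/ stays [n].
/s/ — between /n/ and /u/; rule 4 does not apply here → [s].
/u/ (between /s/ and /ʃ/): rule 1 targets it, but not before a nasal consonant → unchanged [u].
/ʃ/ (between /u/ and /b/) is in the target of rule 4 but the environment (between two vowels) is not met → [ʃ].
/b/ (between /ʃ/ and /o/): rule 2 targets it, but not word-finally → unchanged [b].
/o/ (between /b/ and /ʃ/) is in the target of rule 1 but the environment (before a nasal consonant) is not met → [o].
/ʃ/ (between /o/ and /v/) is in the target of rule 4 but the environment (between two vowels) is not met → [ʃ].
/v/ (between /ʃ/ and /o/): no rule targets it → [v].
/o/ (between /v/ and /ɡ/) fails the environment for rule 1, so it stays [o].
/ɡ/ — word-final, word-finally — surfaces as [k] (rule 2).

[ifˈnĩnsuʃboʃvok]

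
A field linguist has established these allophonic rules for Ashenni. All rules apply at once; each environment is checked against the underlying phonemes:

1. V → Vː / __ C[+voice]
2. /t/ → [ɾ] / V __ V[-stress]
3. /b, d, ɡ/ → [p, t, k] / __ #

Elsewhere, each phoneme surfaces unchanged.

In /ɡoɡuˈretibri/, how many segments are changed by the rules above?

4

Segments that undergo a rule: /o/ → [oː] (rule 1); /u/ → [uː] (rule 1); /t/ → [ɾ] (rule 2); /i/ → [iː] (rule 1).
All other segments surface unchanged.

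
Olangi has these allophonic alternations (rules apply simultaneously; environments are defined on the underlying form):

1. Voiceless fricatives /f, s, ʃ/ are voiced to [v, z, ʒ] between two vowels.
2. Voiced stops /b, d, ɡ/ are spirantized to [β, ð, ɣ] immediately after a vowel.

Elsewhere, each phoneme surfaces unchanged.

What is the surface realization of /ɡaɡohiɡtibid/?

[ɡaɣohiɣtiβið]

/ɡ/ (word-initial) is in the target of rule 2 but the environment (immediately after a vowel) is not met → [ɡ].
/a/ stays [a].
/ɡ/ meets the environment for rule 2 (immediately after a vowel) → [ɣ].
/o/ stays [o].
/h/ stays [h].
/i/ (between /h/ and /ɡ/) is unaffected → [i].
Rule 2 applies to /ɡ/ (between /i/ and /t/: immediately after a vowel) → [ɣ].
/t/ (between /ɡ/ and /i/) is unaffected → [t].
/i/ (between /t/ and /b/): no rule targets it → [i].
Rule 2 applies to /b/ (between /i/ and /i/: immediately after a vowel) → [β].
/i/ — not in any rule's target class → [i].
Rule 2 applies to /d/ (word-final: immediately after a vowel) → [ð].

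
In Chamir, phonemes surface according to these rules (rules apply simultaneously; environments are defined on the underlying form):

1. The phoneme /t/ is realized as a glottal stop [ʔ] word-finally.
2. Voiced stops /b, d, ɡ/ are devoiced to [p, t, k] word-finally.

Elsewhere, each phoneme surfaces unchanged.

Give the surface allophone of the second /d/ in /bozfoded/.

[t]

/d/ meets the environment for rule 2 (word-finally) → [t].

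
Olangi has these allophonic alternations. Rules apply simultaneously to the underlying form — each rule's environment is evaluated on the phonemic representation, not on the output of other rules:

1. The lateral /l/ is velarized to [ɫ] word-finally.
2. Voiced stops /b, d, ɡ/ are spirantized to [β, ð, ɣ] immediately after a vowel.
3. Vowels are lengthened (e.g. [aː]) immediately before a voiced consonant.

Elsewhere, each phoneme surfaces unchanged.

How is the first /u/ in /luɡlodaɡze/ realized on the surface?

[uː]

/u/ (between /l/ and /ɡ/): before a voiced consonant, so rule 3 applies → [uː].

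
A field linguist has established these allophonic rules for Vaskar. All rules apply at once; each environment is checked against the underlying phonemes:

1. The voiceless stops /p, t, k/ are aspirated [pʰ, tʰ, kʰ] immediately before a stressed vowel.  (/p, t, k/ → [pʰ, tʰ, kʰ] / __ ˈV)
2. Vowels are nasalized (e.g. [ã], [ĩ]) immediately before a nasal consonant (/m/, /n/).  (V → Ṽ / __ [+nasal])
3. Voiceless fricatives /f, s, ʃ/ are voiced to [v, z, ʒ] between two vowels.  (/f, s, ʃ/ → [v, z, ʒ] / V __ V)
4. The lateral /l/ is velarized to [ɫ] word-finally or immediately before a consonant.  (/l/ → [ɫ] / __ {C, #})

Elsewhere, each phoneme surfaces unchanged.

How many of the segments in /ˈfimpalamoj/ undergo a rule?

Segments that undergo a rule: /i/ → [ĩ] (rule 2); /a/ → [ã] (rule 2).
All other segments surface unchanged.

2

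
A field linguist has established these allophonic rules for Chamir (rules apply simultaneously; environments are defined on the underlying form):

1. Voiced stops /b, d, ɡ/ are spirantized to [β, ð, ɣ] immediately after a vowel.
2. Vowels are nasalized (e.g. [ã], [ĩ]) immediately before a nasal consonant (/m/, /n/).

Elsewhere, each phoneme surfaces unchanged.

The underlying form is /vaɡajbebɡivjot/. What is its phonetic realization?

[vaɣajbeβɡivjot]

/v/ — not in any rule's target class → [v].
/a/ — between /v/ and /ɡ/; rule 2 does not apply here → [a].
/ɡ/ (between /a/ and /a/): immediately after a vowel, so rule 1 applies → [ɣ].
/a/ (between /ɡ/ and /j/) is in the target of rule 2 but the environment (before a nasal consonant) is not met → [a].
/j/ — not in any rule's target class → [j].
/b/ (between /j/ and /e/) fails the environment for rule 1, so it stays [b].
/e/ — between /b/ and /b/; rule 2 does not apply here → [e].
/b/ meets the environment for rule 1 (immediately after a vowel) → [β].
/ɡ/ (between /b/ and /i/) is in the target of rule 1 but the environment (immediately after a vowel) is not met → [ɡ].
/i/ (between /ɡ/ and /v/): rule 2 targets it, but not before a nasal consonant → unchanged [i].
/v/ (between /i/ and /j/): no rule targets it → [v].
/j/ (between /v/ and /o/): no rule targets it → [j].
/o/ (between /j/ and /t/) is in the target of rule 2 but the environment (before a nasal consonant) is not met → [o].
/t/ (word-final) is unaffected → [t].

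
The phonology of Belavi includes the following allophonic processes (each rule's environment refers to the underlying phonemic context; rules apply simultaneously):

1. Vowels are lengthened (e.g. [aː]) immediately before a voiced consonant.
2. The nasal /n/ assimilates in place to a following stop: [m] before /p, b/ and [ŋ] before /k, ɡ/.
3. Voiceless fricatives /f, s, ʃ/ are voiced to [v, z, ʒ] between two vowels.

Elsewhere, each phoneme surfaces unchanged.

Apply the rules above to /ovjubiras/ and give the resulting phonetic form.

/o/ (word-initial): before a voiced consonant, so rule 1 applies → [oː].
/v/ (between /o/ and /j/): no rule targets it → [v].
/j/ (between /v/ and /u/) is unaffected → [j].
/u/ — between /j/ and /b/, before a voiced consonant — surfaces as [uː] (rule 1).
/b/ stays [b].
Rule 1 applies to /i/ (between /b/ and /r/: before a voiced consonant) → [iː].
/r/ (between /i/ and /a/) is unaffected → [r].
/a/ (between /r/ and /s/) fails the environment for rule 1, so it stays [a].
/s/ — word-final; rule 3 does not apply here → [s].

[oːvjuːbiːras]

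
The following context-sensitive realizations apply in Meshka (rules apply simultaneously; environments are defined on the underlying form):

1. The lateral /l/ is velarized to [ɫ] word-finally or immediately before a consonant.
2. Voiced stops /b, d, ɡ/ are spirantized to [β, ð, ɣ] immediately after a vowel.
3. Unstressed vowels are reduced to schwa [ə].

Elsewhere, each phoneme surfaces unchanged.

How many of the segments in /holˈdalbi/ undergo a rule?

4

Segments that undergo a rule: /o/ → [ə] (rule 3); /l/ → [ɫ] (rule 1); /l/ → [ɫ] (rule 1); /i/ → [ə] (rule 3).
All other segments surface unchanged.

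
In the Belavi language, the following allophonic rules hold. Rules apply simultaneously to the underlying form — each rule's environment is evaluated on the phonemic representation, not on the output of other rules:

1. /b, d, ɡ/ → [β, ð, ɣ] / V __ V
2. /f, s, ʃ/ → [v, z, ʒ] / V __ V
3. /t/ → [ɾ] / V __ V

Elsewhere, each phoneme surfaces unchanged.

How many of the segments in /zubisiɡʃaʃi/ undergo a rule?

Segments that undergo a rule: /b/ → [β] (rule 1); /s/ → [z] (rule 2); /ʃ/ → [ʒ] (rule 2).
All other segments surface unchanged.

3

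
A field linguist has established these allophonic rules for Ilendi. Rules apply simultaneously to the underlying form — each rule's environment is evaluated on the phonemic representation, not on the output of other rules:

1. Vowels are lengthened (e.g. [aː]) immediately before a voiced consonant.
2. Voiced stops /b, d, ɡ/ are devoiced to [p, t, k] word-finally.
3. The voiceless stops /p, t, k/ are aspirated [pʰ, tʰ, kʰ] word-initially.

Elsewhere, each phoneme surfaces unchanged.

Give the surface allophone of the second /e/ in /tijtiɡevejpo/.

/e/ (between /v/ and /j/): before a voiced consonant, so rule 1 applies → [eː].

[eː]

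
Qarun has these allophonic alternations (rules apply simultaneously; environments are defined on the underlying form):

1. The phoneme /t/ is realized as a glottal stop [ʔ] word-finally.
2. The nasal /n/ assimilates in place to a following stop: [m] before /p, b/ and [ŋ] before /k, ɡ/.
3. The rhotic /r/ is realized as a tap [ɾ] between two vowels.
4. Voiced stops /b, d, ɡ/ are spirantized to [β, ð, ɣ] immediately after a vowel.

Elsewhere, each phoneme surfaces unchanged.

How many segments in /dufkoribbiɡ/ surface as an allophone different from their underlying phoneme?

3

Segments that undergo a rule: /r/ → [ɾ] (rule 3); /b/ → [β] (rule 4); /ɡ/ → [ɣ] (rule 4).
All other segments surface unchanged.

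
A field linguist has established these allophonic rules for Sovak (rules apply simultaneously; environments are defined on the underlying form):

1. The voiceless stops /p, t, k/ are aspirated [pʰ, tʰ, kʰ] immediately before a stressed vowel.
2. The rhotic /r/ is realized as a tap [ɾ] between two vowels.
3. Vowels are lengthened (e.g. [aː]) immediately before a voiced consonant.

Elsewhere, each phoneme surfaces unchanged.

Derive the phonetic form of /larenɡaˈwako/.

/a/ (between /l/ and /r/): before a voiced consonant, so rule 3 applies → [aː].
/r/ (between /a/ and /e/): between two vowels, so rule 2 applies → [ɾ].
/e/ (between /r/ and /n/) occurs before a voiced consonant → [eː] by rule 3.
/a/ (between /ɡ/ and /w/) occurs before a voiced consonant → [aː] by rule 3.
/a/ (between /w/ and /k/): rule 3 targets it, but not before a voiced consonant → unchanged [a].
/k/ (between /a/ and /o/): rule 1 targets it, but not immediately before a stressed vowel → unchanged [k].
/o/ (word-final) fails the environment for rule 3, so it stays [o].

[laːɾeːnɡaːˈwako]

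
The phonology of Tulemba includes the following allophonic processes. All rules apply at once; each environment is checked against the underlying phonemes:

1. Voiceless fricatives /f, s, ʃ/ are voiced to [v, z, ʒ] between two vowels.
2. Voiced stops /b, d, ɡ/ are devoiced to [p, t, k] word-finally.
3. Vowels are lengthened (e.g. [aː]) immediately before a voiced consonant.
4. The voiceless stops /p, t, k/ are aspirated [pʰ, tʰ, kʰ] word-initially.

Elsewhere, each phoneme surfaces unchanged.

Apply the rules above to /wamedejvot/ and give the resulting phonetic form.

[waːmeːdeːjvot]

/w/ stays [w].
/a/ (between /w/ and /m/) occurs before a voiced consonant → [aː] by rule 3.
/m/ stays [m].
/e/ — between /m/ and /d/, before a voiced consonant — surfaces as [eː] (rule 3).
/d/ (between /e/ and /e/) is in the target of rule 2 but the environment (word-finally) is not met → [d].
/e/ — between /d/ and /j/, before a voiced consonant — surfaces as [eː] (rule 3).
/j/ — not in any rule's target class → [j].
/v/ stays [v].
/o/ (between /v/ and /t/): rule 3 targets it, but not before a voiced consonant → unchanged [o].
/t/ (word-final) fails the environment for rule 4, so it stays [t].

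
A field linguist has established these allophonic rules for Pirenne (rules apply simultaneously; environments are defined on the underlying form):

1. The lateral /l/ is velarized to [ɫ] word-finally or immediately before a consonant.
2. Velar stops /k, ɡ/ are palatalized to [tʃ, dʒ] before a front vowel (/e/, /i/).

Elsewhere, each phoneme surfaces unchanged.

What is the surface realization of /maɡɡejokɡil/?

[maɡdʒejokdʒiɫ]

/m/ (word-initial) is unaffected → [m].
/a/ (between /m/ and /ɡ/): no rule targets it → [a].
/ɡ/ (between /a/ and /ɡ/) fails the environment for rule 2, so it stays [ɡ].
Rule 2 applies to /ɡ/ (between /ɡ/ and /e/: before a front vowel) → [dʒ].
/e/ — not in any rule's target class → [e].
/j/ stays [j].
/o/ (between /j/ and /k/): no rule targets it → [o].
/k/ — between /o/ and /ɡ/; rule 2 does not apply here → [k].
/ɡ/ — between /k/ and /i/, before a front vowel — surfaces as [dʒ] (rule 2).
/i/ (between /ɡ/ and /l/) is unaffected → [i].
/l/ (word-final) occurs word-finally or immediately before a consonant → [ɫ] by rule 1.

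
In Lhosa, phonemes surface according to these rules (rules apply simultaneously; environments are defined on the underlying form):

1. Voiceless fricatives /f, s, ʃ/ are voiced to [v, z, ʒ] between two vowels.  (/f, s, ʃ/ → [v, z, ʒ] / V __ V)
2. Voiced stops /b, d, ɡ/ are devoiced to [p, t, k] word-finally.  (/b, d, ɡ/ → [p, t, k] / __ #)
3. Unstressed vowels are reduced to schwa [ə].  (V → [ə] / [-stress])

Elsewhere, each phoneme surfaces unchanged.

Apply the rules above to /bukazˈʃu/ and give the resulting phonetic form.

[bəkəzˈʃu]

/b/ (word-initial): rule 2 targets it, but not word-finally → unchanged [b].
/u/ — between /b/ and /k/, in an unstressed syllable — surfaces as [ə] (rule 3).
/a/ — between /k/ and /z/, in an unstressed syllable — surfaces as [ə] (rule 3).
/ʃ/ (between /z/ and /u/) is in the target of rule 1 but the environment (between two vowels) is not met → [ʃ].
/u/ — word-final; rule 3 does not apply here → [u].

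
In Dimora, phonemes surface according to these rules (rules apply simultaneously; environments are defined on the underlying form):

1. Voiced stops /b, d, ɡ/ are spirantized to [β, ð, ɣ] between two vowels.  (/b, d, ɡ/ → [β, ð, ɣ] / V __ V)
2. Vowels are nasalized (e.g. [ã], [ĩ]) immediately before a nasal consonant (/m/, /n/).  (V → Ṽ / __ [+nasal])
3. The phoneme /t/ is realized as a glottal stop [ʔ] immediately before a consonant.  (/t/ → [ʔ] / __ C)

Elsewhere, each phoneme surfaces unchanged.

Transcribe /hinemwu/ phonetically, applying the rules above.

[hĩnẽmwu]

/h/ — not in any rule's target class → [h].
/i/ (between /h/ and /n/): before a nasal consonant, so rule 2 applies → [ĩ].
/n/ — not in any rule's target class → [n].
/e/ (between /n/ and /m/) occurs before a nasal consonant → [ẽ] by rule 2.
/m/ (between /e/ and /w/): no rule targets it → [m].
/w/ (between /m/ and /u/) is unaffected → [w].
/u/ — word-final; rule 2 does not apply here → [u].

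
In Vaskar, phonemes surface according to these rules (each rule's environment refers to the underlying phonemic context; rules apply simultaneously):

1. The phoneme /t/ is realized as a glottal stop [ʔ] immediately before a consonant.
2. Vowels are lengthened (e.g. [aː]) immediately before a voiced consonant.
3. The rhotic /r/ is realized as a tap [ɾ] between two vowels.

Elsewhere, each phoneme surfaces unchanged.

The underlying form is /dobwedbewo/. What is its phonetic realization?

/d/ stays [d].
/o/ — between /d/ and /b/, before a voiced consonant — surfaces as [oː] (rule 2).
/b/ stays [b].
/w/ — not in any rule's target class → [w].
/e/ — between /w/ and /d/, before a voiced consonant — surfaces as [eː] (rule 2).
/d/ — not in any rule's target class → [d].
/b/ (between /d/ and /e/): no rule targets it → [b].
/e/ — between /b/ and /w/, before a voiced consonant — surfaces as [eː] (rule 2).
/w/ (between /e/ and /o/): no rule targets it → [w].
/o/ (word-final): rule 2 targets it, but not before a voiced consonant → unchanged [o].

[doːbweːdbeːwo]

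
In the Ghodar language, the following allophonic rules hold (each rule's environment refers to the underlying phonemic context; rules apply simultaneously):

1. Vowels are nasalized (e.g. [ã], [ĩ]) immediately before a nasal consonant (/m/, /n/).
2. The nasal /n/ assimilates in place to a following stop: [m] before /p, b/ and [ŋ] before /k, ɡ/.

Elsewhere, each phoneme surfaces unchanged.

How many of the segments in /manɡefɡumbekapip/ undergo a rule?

3

Segments that undergo a rule: /a/ → [ã] (rule 1); /n/ → [ŋ] (rule 2); /u/ → [ũ] (rule 1).
All other segments surface unchanged.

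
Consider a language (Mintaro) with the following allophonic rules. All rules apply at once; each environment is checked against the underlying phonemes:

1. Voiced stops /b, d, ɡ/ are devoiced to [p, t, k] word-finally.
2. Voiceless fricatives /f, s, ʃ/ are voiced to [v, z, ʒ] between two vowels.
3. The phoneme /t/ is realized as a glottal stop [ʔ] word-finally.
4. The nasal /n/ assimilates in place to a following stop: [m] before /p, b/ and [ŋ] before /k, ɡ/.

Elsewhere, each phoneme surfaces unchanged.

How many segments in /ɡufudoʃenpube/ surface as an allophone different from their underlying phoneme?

3

Segments that undergo a rule: /f/ → [v] (rule 2); /ʃ/ → [ʒ] (rule 2); /n/ → [m] (rule 4).
All other segments surface unchanged.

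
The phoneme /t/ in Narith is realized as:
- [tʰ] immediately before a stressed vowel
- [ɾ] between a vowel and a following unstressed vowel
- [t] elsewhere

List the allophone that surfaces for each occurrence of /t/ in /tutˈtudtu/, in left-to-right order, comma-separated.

Occurrence 1 (position 1): no conditioning environment matches → elsewhere allophone [t].
Occurrence 2 (position 3): no conditioning environment matches → elsewhere allophone [t].
Occurrence 3 (position 4): immediately before a stressed vowel → [tʰ].
Occurrence 4 (position 7): no conditioning environment matches → elsewhere allophone [t].

[t], [t], [tʰ], [t]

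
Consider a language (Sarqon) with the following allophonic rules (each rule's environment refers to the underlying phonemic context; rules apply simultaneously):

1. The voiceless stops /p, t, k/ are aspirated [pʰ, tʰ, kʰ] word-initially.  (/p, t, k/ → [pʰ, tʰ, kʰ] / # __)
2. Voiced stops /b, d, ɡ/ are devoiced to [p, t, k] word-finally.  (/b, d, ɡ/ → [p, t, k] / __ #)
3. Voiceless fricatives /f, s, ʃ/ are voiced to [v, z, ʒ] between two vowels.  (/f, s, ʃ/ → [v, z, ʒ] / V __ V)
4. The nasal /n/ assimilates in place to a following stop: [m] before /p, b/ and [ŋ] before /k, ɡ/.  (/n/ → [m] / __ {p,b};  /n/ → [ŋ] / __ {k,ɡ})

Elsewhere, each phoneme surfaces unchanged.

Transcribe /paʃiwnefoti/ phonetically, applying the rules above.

[pʰaʒiwnevoti]

Rule 1 applies to /p/ (word-initial: word-initially) → [pʰ].
/a/ — not in any rule's target class → [a].
/ʃ/ (between /a/ and /i/) occurs between two vowels → [ʒ] by rule 3.
/i/ stays [i].
/w/ (between /i/ and /n/) is unaffected → [w].
/n/ (between /w/ and /e/) fails the environment for rule 4, so it stays [n].
/e/ (between /n/ and /f/) is unaffected → [e].
/f/ (between /e/ and /o/): between two vowels, so rule 3 applies → [v].
/o/ (between /f/ and /t/) is unaffected → [o].
/t/ (between /o/ and /i/) is in the target of rule 1 but the environment (word-initially) is not met → [t].
/i/ (word-final): no rule targets it → [i].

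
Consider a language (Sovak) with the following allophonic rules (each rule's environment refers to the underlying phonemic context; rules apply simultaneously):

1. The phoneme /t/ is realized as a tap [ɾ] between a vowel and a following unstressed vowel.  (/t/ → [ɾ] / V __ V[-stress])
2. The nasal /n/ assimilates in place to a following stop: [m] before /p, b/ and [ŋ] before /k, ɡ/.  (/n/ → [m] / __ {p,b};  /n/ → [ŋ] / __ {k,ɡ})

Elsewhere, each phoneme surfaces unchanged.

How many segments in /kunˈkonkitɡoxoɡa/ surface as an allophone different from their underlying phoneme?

2

Segments that undergo a rule: /n/ → [ŋ] (rule 2); /n/ → [ŋ] (rule 2).
All other segments surface unchanged.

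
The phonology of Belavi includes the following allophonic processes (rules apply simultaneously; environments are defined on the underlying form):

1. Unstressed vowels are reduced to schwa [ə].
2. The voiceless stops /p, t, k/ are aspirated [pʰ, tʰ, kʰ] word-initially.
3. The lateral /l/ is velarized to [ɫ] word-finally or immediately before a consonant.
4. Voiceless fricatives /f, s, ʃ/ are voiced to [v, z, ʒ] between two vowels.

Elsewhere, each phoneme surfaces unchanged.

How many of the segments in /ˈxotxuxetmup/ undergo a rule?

3

Segments that undergo a rule: /u/ → [ə] (rule 1); /e/ → [ə] (rule 1); /u/ → [ə] (rule 1).
All other segments surface unchanged.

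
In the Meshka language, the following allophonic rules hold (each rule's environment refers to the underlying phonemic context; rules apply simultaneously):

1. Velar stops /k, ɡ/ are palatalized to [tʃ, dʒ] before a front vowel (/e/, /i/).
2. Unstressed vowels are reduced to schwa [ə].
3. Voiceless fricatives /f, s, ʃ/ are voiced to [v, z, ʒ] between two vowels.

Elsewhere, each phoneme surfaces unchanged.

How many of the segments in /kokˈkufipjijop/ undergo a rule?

Segments that undergo a rule: /o/ → [ə] (rule 2); /f/ → [v] (rule 3); /i/ → [ə] (rule 2); /i/ → [ə] (rule 2); /o/ → [ə] (rule 2).
All other segments surface unchanged.

5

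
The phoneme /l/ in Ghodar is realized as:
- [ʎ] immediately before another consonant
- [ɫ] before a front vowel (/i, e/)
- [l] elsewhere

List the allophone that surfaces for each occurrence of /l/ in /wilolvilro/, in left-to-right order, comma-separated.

Occurrence 1 (position 3): no conditioning environment matches → elsewhere allophone [l].
Occurrence 2 (position 5): immediately before another consonant → [ʎ].
Occurrence 3 (position 8): immediately before another consonant → [ʎ].

[l], [ʎ], [ʎ]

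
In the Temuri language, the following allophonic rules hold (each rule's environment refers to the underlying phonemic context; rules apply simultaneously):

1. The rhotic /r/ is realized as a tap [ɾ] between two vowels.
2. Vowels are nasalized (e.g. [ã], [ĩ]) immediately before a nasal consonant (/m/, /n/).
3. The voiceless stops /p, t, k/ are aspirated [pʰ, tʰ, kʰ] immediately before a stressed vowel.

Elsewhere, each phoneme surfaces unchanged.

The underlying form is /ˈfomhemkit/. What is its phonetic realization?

/f/ (word-initial) is unaffected → [f].
/o/ (between /f/ and /m/) occurs before a nasal consonant → [õ] by rule 2.
/m/ (between /o/ and /h/) is unaffected → [m].
/h/ (between /m/ and /e/) is unaffected → [h].
/e/ (between /h/ and /m/): before a nasal consonant, so rule 2 applies → [ẽ].
/m/ (between /e/ and /k/) is unaffected → [m].
/k/ (between /m/ and /i/) fails the environment for rule 3, so it stays [k].
/i/ (between /k/ and /t/): rule 2 targets it, but not before a nasal consonant → unchanged [i].
/t/ — word-final; rule 3 does not apply here → [t].

[ˈfõmhẽmkit]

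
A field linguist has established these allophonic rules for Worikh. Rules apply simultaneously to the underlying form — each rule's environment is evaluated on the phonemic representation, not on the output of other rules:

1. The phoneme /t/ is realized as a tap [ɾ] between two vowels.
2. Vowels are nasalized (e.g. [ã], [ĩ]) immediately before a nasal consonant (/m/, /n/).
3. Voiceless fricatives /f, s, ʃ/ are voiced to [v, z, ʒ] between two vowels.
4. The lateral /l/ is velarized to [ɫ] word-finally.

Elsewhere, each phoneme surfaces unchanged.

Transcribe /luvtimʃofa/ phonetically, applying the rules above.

/l/ — word-initial; rule 4 does not apply here → [l].
/u/ (between /l/ and /v/): rule 2 targets it, but not before a nasal consonant → unchanged [u].
/t/ — between /v/ and /i/; rule 1 does not apply here → [t].
/i/ — between /t/ and /m/, before a nasal consonant — surfaces as [ĩ] (rule 2).
/ʃ/ — between /m/ and /o/; rule 3 does not apply here → [ʃ].
/o/ (between /ʃ/ and /f/): rule 2 targets it, but not before a nasal consonant → unchanged [o].
/f/ (between /o/ and /a/) occurs between two vowels → [v] by rule 3.
/a/ (word-final) is in the target of rule 2 but the environment (before a nasal consonant) is not met → [a].

[luvtĩmʃova]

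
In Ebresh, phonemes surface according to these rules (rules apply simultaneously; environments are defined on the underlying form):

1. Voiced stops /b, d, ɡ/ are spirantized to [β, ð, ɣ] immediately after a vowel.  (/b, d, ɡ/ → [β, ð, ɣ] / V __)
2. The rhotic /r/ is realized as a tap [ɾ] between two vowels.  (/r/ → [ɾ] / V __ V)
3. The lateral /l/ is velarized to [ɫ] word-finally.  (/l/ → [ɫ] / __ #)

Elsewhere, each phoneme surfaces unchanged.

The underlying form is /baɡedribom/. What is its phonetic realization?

/b/ (word-initial) fails the environment for rule 1, so it stays [b].
/a/ (between /b/ and /ɡ/): no rule targets it → [a].
/ɡ/ (between /a/ and /e/): immediately after a vowel, so rule 1 applies → [ɣ].
/e/ (between /ɡ/ and /d/) is unaffected → [e].
Rule 1 applies to /d/ (between /e/ and /r/: immediately after a vowel) → [ð].
/r/ (between /d/ and /i/) fails the environment for rule 2, so it stays [r].
/i/ (between /r/ and /b/) is unaffected → [i].
Rule 1 applies to /b/ (between /i/ and /o/: immediately after a vowel) → [β].
/o/ (between /b/ and /m/): no rule targets it → [o].
/m/ (word-final): no rule targets it → [m].

[baɣeðriβom]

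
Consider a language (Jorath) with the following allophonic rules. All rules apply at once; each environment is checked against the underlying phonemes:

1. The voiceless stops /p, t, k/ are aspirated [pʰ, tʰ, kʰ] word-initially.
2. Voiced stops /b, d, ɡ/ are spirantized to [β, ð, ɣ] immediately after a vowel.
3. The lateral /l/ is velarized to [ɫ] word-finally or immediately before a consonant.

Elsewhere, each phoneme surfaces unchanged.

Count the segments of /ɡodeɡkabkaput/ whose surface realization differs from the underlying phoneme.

Segments that undergo a rule: /d/ → [ð] (rule 2); /ɡ/ → [ɣ] (rule 2); /b/ → [β] (rule 2).
All other segments surface unchanged.

3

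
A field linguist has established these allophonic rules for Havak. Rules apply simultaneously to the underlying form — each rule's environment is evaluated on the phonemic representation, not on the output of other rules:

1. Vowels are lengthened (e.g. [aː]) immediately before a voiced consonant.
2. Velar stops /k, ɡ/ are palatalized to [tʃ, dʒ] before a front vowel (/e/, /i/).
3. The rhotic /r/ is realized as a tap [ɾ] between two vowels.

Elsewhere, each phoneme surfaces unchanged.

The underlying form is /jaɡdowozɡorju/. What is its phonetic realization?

[jaːɡdoːwoːzɡoːrju]

/j/ — not in any rule's target class → [j].
/a/ meets the environment for rule 1 (before a voiced consonant) → [aː].
/ɡ/ — between /a/ and /d/; rule 2 does not apply here → [ɡ].
/d/ (between /ɡ/ and /o/) is unaffected → [d].
Rule 1 applies to /o/ (between /d/ and /w/: before a voiced consonant) → [oː].
/w/ (between /o/ and /o/): no rule targets it → [w].
/o/ — between /w/ and /z/, before a voiced consonant — surfaces as [oː] (rule 1).
/z/ (between /o/ and /ɡ/) is unaffected → [z].
/ɡ/ — between /z/ and /o/; rule 2 does not apply here → [ɡ].
Rule 1 applies to /o/ (between /ɡ/ and /r/: before a voiced consonant) → [oː].
/r/ (between /o/ and /j/): rule 3 targets it, but not between two vowels → unchanged [r].
/j/ — not in any rule's target class → [j].
/u/ (word-final) fails the environment for rule 1, so it stays [u].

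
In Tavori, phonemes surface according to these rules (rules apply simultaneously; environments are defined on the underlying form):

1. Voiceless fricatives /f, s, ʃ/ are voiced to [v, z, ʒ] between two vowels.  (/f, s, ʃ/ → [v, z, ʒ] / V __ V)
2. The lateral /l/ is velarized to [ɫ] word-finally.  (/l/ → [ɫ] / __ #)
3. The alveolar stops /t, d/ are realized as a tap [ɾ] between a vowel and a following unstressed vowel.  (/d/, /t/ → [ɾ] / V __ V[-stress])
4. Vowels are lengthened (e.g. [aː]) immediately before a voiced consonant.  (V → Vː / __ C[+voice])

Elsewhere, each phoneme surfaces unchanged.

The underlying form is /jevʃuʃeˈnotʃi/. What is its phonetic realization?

/j/ (word-initial): no rule targets it → [j].
Rule 4 applies to /e/ (between /j/ and /v/: before a voiced consonant) → [eː].
/v/ stays [v].
/ʃ/ (between /v/ and /u/) fails the environment for rule 1, so it stays [ʃ].
/u/ (between /ʃ/ and /ʃ/) is in the target of rule 4 but the environment (before a voiced consonant) is not met → [u].
/ʃ/ — between /u/ and /e/, between two vowels — surfaces as [ʒ] (rule 1).
/e/ (between /ʃ/ and /n/) occurs before a voiced consonant → [eː] by rule 4.
/n/ — not in any rule's target class → [n].
/o/ (between /n/ and /t/): rule 4 targets it, but not before a voiced consonant → unchanged [o].
/t/ — between /o/ and /ʃ/; rule 3 does not apply here → [t].
/ʃ/ (between /t/ and /i/): rule 1 targets it, but not between two vowels → unchanged [ʃ].
/i/ — word-final; rule 4 does not apply here → [i].

[jeːvʃuʒeːˈnotʃi]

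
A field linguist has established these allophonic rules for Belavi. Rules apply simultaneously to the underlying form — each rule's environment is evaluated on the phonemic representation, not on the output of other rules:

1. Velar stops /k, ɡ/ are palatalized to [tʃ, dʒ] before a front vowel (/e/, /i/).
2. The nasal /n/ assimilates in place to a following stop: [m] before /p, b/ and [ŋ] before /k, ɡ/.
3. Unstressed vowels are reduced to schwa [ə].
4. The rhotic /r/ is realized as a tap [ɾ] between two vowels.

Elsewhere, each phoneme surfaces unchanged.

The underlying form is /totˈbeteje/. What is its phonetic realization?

/t/ — not in any rule's target class → [t].
/o/ — between /t/ and /t/, in an unstressed syllable — surfaces as [ə] (rule 3).
/t/ stays [t].
/b/ — not in any rule's target class → [b].
/e/ (between /b/ and /t/): rule 3 targets it, but not in an unstressed syllable → unchanged [e].
/t/ — not in any rule's target class → [t].
/e/ (between /t/ and /j/) occurs in an unstressed syllable → [ə] by rule 3.
/j/ (between /e/ and /e/) is unaffected → [j].
/e/ (word-final) occurs in an unstressed syllable → [ə] by rule 3.

[tətˈbetəjə]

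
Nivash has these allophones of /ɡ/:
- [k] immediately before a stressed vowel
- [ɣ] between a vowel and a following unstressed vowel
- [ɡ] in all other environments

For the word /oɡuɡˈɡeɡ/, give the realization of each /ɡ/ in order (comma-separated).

[ɣ], [ɡ], [k], [ɡ]

Occurrence 1 (position 2): between a vowel and a following unstressed vowel → [ɣ].
Occurrence 2 (position 4): no conditioning environment matches → elsewhere allophone [ɡ].
Occurrence 3 (position 5): immediately before a stressed vowel → [k].
Occurrence 4 (position 7): no conditioning environment matches → elsewhere allophone [ɡ].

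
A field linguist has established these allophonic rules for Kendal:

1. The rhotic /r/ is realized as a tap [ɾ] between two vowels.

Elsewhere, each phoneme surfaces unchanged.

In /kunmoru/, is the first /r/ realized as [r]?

No

/r/ (between /o/ and /u/): between two vowels, so rule 1 applies → [ɾ].
The actual realization is [ɾ], not [r].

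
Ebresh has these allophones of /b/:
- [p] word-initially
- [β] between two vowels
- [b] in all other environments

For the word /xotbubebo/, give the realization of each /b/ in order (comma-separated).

Occurrence 1 (position 4): no conditioning environment matches → elsewhere allophone [b].
Occurrence 2 (position 6): between two vowels → [β].
Occurrence 3 (position 8): between two vowels → [β].

[b], [β], [β]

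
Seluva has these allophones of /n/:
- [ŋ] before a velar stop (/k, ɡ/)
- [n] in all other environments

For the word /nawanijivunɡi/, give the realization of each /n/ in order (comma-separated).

Occurrence 1 (position 1): no conditioning environment matches → elsewhere allophone [n].
Occurrence 2 (position 5): no conditioning environment matches → elsewhere allophone [n].
Occurrence 3 (position 11): before a velar stop → [ŋ].

[n], [n], [ŋ]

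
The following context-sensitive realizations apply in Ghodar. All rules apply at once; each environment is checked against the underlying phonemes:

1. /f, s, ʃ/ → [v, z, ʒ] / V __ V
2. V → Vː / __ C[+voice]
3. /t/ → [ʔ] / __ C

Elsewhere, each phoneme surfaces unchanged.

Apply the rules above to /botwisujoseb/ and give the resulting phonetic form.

/b/ (word-initial): no rule targets it → [b].
/o/ (between /b/ and /t/) fails the environment for rule 2, so it stays [o].
Rule 3 applies to /t/ (between /o/ and /w/: immediately before a consonant) → [ʔ].
/w/ (between /t/ and /i/): no rule targets it → [w].
/i/ (between /w/ and /s/) is in the target of rule 2 but the environment (before a voiced consonant) is not met → [i].
Rule 1 applies to /s/ (between /i/ and /u/: between two vowels) → [z].
/u/ (between /s/ and /j/) occurs before a voiced consonant → [uː] by rule 2.
/j/ stays [j].
/o/ (between /j/ and /s/) is in the target of rule 2 but the environment (before a voiced consonant) is not met → [o].
/s/ (between /o/ and /e/) occurs between two vowels → [z] by rule 1.
Rule 2 applies to /e/ (between /s/ and /b/: before a voiced consonant) → [eː].
/b/ — not in any rule's target class → [b].

[boʔwizuːjozeːb]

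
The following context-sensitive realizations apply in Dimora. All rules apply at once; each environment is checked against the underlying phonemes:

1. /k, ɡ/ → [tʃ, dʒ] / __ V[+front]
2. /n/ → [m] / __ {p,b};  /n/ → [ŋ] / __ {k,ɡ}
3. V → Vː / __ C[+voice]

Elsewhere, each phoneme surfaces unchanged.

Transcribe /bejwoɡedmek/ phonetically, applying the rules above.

[beːjwoːdʒeːdmek]

/b/ (word-initial) is unaffected → [b].
/e/ (between /b/ and /j/) occurs before a voiced consonant → [eː] by rule 3.
/j/ (between /e/ and /w/): no rule targets it → [j].
/w/ (between /j/ and /o/): no rule targets it → [w].
/o/ meets the environment for rule 3 (before a voiced consonant) → [oː].
/ɡ/ — between /o/ and /e/, before a front vowel — surfaces as [dʒ] (rule 1).
Rule 3 applies to /e/ (between /ɡ/ and /d/: before a voiced consonant) → [eː].
/d/ — not in any rule's target class → [d].
/m/ stays [m].
/e/ (between /m/ and /k/) fails the environment for rule 3, so it stays [e].
/k/ (word-final): rule 1 targets it, but not before a front vowel → unchanged [k].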